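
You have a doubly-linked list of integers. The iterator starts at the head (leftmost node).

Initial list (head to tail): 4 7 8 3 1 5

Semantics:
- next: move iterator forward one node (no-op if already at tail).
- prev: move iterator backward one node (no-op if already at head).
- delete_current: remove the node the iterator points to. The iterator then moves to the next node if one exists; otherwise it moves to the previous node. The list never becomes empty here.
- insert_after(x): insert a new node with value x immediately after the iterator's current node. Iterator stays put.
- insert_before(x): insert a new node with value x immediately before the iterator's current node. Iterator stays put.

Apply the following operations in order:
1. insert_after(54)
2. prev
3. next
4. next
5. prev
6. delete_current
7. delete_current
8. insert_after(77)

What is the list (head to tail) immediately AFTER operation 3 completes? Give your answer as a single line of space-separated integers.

Answer: 4 54 7 8 3 1 5

Derivation:
After 1 (insert_after(54)): list=[4, 54, 7, 8, 3, 1, 5] cursor@4
After 2 (prev): list=[4, 54, 7, 8, 3, 1, 5] cursor@4
After 3 (next): list=[4, 54, 7, 8, 3, 1, 5] cursor@54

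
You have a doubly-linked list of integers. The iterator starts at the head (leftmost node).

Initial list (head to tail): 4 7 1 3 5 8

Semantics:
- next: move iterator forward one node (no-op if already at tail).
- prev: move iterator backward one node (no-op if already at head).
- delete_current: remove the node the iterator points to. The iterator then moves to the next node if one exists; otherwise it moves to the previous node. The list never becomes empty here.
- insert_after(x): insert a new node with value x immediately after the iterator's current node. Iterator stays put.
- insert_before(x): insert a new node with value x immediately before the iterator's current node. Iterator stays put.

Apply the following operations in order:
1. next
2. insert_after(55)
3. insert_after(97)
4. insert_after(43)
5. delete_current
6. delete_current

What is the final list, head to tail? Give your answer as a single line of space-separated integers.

Answer: 4 97 55 1 3 5 8

Derivation:
After 1 (next): list=[4, 7, 1, 3, 5, 8] cursor@7
After 2 (insert_after(55)): list=[4, 7, 55, 1, 3, 5, 8] cursor@7
After 3 (insert_after(97)): list=[4, 7, 97, 55, 1, 3, 5, 8] cursor@7
After 4 (insert_after(43)): list=[4, 7, 43, 97, 55, 1, 3, 5, 8] cursor@7
After 5 (delete_current): list=[4, 43, 97, 55, 1, 3, 5, 8] cursor@43
After 6 (delete_current): list=[4, 97, 55, 1, 3, 5, 8] cursor@97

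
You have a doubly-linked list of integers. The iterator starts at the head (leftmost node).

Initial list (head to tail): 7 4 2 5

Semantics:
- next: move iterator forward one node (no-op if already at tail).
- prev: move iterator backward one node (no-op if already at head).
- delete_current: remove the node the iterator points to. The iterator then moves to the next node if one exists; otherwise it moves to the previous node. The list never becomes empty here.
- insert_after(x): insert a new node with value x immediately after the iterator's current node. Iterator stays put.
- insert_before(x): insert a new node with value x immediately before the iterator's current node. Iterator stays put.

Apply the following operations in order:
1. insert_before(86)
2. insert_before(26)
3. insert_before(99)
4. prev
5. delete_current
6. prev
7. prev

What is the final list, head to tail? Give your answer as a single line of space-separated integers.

Answer: 86 26 7 4 2 5

Derivation:
After 1 (insert_before(86)): list=[86, 7, 4, 2, 5] cursor@7
After 2 (insert_before(26)): list=[86, 26, 7, 4, 2, 5] cursor@7
After 3 (insert_before(99)): list=[86, 26, 99, 7, 4, 2, 5] cursor@7
After 4 (prev): list=[86, 26, 99, 7, 4, 2, 5] cursor@99
After 5 (delete_current): list=[86, 26, 7, 4, 2, 5] cursor@7
After 6 (prev): list=[86, 26, 7, 4, 2, 5] cursor@26
After 7 (prev): list=[86, 26, 7, 4, 2, 5] cursor@86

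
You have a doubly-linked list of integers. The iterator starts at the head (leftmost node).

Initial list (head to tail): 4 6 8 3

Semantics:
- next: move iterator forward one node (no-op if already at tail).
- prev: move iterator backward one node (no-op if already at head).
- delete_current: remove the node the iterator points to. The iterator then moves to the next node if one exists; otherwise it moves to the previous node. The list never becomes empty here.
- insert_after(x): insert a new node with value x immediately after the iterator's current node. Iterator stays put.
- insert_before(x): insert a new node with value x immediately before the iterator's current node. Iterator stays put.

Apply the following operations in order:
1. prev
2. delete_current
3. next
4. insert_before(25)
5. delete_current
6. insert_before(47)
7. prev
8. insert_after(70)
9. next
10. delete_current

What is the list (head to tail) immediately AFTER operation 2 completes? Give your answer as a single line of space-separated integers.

Answer: 6 8 3

Derivation:
After 1 (prev): list=[4, 6, 8, 3] cursor@4
After 2 (delete_current): list=[6, 8, 3] cursor@6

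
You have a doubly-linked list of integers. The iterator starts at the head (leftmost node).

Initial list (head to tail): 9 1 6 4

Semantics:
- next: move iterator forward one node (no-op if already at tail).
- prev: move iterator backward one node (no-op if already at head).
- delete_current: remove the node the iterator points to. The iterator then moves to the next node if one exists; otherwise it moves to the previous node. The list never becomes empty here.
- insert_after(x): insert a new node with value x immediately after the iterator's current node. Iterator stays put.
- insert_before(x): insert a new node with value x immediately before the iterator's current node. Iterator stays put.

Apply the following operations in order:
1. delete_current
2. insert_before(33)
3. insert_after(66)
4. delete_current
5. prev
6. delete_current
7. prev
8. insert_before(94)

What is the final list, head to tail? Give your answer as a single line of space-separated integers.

Answer: 94 66 6 4

Derivation:
After 1 (delete_current): list=[1, 6, 4] cursor@1
After 2 (insert_before(33)): list=[33, 1, 6, 4] cursor@1
After 3 (insert_after(66)): list=[33, 1, 66, 6, 4] cursor@1
After 4 (delete_current): list=[33, 66, 6, 4] cursor@66
After 5 (prev): list=[33, 66, 6, 4] cursor@33
After 6 (delete_current): list=[66, 6, 4] cursor@66
After 7 (prev): list=[66, 6, 4] cursor@66
After 8 (insert_before(94)): list=[94, 66, 6, 4] cursor@66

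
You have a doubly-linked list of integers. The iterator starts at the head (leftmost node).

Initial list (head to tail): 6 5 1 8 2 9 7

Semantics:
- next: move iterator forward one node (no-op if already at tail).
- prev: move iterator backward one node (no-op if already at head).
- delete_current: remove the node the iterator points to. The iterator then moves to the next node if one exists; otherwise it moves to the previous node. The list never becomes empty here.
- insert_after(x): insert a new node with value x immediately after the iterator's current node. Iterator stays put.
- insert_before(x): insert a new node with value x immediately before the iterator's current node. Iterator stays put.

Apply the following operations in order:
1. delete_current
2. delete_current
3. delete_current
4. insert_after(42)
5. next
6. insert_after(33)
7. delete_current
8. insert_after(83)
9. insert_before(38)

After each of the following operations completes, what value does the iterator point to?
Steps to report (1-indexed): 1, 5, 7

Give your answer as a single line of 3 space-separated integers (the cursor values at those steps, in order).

Answer: 5 42 33

Derivation:
After 1 (delete_current): list=[5, 1, 8, 2, 9, 7] cursor@5
After 2 (delete_current): list=[1, 8, 2, 9, 7] cursor@1
After 3 (delete_current): list=[8, 2, 9, 7] cursor@8
After 4 (insert_after(42)): list=[8, 42, 2, 9, 7] cursor@8
After 5 (next): list=[8, 42, 2, 9, 7] cursor@42
After 6 (insert_after(33)): list=[8, 42, 33, 2, 9, 7] cursor@42
After 7 (delete_current): list=[8, 33, 2, 9, 7] cursor@33
After 8 (insert_after(83)): list=[8, 33, 83, 2, 9, 7] cursor@33
After 9 (insert_before(38)): list=[8, 38, 33, 83, 2, 9, 7] cursor@33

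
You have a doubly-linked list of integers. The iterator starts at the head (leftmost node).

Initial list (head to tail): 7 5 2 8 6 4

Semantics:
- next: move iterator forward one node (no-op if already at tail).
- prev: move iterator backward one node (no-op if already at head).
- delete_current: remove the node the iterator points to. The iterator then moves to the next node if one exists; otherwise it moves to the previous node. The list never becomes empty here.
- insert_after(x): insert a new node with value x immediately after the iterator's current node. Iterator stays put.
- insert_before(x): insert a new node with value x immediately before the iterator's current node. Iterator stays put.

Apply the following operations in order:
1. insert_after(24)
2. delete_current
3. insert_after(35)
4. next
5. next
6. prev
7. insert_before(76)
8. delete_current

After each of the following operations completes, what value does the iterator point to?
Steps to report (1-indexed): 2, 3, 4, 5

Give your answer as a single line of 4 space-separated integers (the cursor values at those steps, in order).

After 1 (insert_after(24)): list=[7, 24, 5, 2, 8, 6, 4] cursor@7
After 2 (delete_current): list=[24, 5, 2, 8, 6, 4] cursor@24
After 3 (insert_after(35)): list=[24, 35, 5, 2, 8, 6, 4] cursor@24
After 4 (next): list=[24, 35, 5, 2, 8, 6, 4] cursor@35
After 5 (next): list=[24, 35, 5, 2, 8, 6, 4] cursor@5
After 6 (prev): list=[24, 35, 5, 2, 8, 6, 4] cursor@35
After 7 (insert_before(76)): list=[24, 76, 35, 5, 2, 8, 6, 4] cursor@35
After 8 (delete_current): list=[24, 76, 5, 2, 8, 6, 4] cursor@5

Answer: 24 24 35 5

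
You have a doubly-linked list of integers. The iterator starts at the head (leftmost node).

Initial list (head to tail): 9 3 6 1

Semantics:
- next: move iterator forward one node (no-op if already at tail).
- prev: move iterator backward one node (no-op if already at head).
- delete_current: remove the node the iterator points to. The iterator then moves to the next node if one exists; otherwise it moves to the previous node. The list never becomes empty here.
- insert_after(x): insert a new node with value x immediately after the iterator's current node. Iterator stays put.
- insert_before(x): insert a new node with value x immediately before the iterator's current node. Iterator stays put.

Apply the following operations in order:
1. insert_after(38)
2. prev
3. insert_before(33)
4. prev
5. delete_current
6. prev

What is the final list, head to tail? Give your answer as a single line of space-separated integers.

Answer: 9 38 3 6 1

Derivation:
After 1 (insert_after(38)): list=[9, 38, 3, 6, 1] cursor@9
After 2 (prev): list=[9, 38, 3, 6, 1] cursor@9
After 3 (insert_before(33)): list=[33, 9, 38, 3, 6, 1] cursor@9
After 4 (prev): list=[33, 9, 38, 3, 6, 1] cursor@33
After 5 (delete_current): list=[9, 38, 3, 6, 1] cursor@9
After 6 (prev): list=[9, 38, 3, 6, 1] cursor@9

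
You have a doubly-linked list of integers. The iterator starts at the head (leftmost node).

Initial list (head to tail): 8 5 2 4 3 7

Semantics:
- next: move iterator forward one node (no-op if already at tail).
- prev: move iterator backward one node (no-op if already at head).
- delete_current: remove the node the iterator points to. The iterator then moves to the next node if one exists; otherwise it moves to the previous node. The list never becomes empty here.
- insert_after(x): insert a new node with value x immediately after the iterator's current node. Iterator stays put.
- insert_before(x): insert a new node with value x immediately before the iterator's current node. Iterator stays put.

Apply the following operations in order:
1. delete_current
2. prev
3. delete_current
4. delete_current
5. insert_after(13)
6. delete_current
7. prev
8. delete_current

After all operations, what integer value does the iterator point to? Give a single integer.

Answer: 3

Derivation:
After 1 (delete_current): list=[5, 2, 4, 3, 7] cursor@5
After 2 (prev): list=[5, 2, 4, 3, 7] cursor@5
After 3 (delete_current): list=[2, 4, 3, 7] cursor@2
After 4 (delete_current): list=[4, 3, 7] cursor@4
After 5 (insert_after(13)): list=[4, 13, 3, 7] cursor@4
After 6 (delete_current): list=[13, 3, 7] cursor@13
After 7 (prev): list=[13, 3, 7] cursor@13
After 8 (delete_current): list=[3, 7] cursor@3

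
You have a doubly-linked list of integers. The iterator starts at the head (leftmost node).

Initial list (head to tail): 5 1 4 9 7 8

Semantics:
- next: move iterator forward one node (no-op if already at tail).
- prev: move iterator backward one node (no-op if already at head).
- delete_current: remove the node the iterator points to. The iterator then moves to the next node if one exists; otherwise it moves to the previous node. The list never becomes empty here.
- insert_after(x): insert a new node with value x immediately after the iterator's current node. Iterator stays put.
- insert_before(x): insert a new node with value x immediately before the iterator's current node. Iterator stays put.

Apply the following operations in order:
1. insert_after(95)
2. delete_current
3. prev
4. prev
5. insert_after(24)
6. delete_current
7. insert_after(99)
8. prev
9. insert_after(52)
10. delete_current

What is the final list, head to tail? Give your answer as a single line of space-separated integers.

After 1 (insert_after(95)): list=[5, 95, 1, 4, 9, 7, 8] cursor@5
After 2 (delete_current): list=[95, 1, 4, 9, 7, 8] cursor@95
After 3 (prev): list=[95, 1, 4, 9, 7, 8] cursor@95
After 4 (prev): list=[95, 1, 4, 9, 7, 8] cursor@95
After 5 (insert_after(24)): list=[95, 24, 1, 4, 9, 7, 8] cursor@95
After 6 (delete_current): list=[24, 1, 4, 9, 7, 8] cursor@24
After 7 (insert_after(99)): list=[24, 99, 1, 4, 9, 7, 8] cursor@24
After 8 (prev): list=[24, 99, 1, 4, 9, 7, 8] cursor@24
After 9 (insert_after(52)): list=[24, 52, 99, 1, 4, 9, 7, 8] cursor@24
After 10 (delete_current): list=[52, 99, 1, 4, 9, 7, 8] cursor@52

Answer: 52 99 1 4 9 7 8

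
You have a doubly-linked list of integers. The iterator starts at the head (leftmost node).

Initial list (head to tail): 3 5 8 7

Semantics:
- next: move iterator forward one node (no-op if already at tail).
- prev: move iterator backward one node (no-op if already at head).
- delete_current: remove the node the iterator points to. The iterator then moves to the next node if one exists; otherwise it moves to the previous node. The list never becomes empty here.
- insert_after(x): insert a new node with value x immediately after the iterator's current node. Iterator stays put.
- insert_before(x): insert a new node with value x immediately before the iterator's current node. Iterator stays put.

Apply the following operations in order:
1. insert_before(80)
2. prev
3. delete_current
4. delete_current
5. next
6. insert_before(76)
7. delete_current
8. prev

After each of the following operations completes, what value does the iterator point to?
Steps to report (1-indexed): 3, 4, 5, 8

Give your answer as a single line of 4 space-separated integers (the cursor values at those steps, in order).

After 1 (insert_before(80)): list=[80, 3, 5, 8, 7] cursor@3
After 2 (prev): list=[80, 3, 5, 8, 7] cursor@80
After 3 (delete_current): list=[3, 5, 8, 7] cursor@3
After 4 (delete_current): list=[5, 8, 7] cursor@5
After 5 (next): list=[5, 8, 7] cursor@8
After 6 (insert_before(76)): list=[5, 76, 8, 7] cursor@8
After 7 (delete_current): list=[5, 76, 7] cursor@7
After 8 (prev): list=[5, 76, 7] cursor@76

Answer: 3 5 8 76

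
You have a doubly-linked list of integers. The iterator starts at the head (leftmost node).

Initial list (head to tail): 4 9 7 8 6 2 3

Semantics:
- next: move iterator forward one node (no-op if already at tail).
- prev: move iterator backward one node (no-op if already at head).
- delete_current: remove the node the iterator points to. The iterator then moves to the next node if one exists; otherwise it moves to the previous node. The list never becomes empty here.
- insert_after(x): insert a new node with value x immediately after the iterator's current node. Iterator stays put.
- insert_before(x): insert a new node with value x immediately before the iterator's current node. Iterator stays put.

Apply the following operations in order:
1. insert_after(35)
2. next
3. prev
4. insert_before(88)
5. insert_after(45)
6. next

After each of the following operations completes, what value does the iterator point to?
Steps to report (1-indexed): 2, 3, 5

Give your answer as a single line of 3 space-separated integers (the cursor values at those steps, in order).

Answer: 35 4 4

Derivation:
After 1 (insert_after(35)): list=[4, 35, 9, 7, 8, 6, 2, 3] cursor@4
After 2 (next): list=[4, 35, 9, 7, 8, 6, 2, 3] cursor@35
After 3 (prev): list=[4, 35, 9, 7, 8, 6, 2, 3] cursor@4
After 4 (insert_before(88)): list=[88, 4, 35, 9, 7, 8, 6, 2, 3] cursor@4
After 5 (insert_after(45)): list=[88, 4, 45, 35, 9, 7, 8, 6, 2, 3] cursor@4
After 6 (next): list=[88, 4, 45, 35, 9, 7, 8, 6, 2, 3] cursor@45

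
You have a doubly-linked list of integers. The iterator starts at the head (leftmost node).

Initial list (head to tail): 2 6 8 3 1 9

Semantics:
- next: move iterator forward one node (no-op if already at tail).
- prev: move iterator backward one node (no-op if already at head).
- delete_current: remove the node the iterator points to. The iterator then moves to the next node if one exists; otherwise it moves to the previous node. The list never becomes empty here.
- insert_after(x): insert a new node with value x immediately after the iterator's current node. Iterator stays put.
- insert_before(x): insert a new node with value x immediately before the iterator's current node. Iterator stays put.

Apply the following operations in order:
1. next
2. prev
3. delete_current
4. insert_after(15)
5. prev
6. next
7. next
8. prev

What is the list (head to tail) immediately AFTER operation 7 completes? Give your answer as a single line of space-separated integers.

Answer: 6 15 8 3 1 9

Derivation:
After 1 (next): list=[2, 6, 8, 3, 1, 9] cursor@6
After 2 (prev): list=[2, 6, 8, 3, 1, 9] cursor@2
After 3 (delete_current): list=[6, 8, 3, 1, 9] cursor@6
After 4 (insert_after(15)): list=[6, 15, 8, 3, 1, 9] cursor@6
After 5 (prev): list=[6, 15, 8, 3, 1, 9] cursor@6
After 6 (next): list=[6, 15, 8, 3, 1, 9] cursor@15
After 7 (next): list=[6, 15, 8, 3, 1, 9] cursor@8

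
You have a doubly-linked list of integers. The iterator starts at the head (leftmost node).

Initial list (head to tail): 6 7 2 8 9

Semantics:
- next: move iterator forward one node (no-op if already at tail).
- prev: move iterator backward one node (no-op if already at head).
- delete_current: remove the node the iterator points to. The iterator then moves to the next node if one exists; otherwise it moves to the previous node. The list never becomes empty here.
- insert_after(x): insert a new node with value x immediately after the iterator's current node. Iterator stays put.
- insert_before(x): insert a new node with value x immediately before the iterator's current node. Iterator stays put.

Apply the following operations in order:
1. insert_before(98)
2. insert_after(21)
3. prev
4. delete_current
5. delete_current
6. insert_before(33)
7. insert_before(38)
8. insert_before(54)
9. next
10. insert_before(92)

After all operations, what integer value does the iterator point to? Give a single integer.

After 1 (insert_before(98)): list=[98, 6, 7, 2, 8, 9] cursor@6
After 2 (insert_after(21)): list=[98, 6, 21, 7, 2, 8, 9] cursor@6
After 3 (prev): list=[98, 6, 21, 7, 2, 8, 9] cursor@98
After 4 (delete_current): list=[6, 21, 7, 2, 8, 9] cursor@6
After 5 (delete_current): list=[21, 7, 2, 8, 9] cursor@21
After 6 (insert_before(33)): list=[33, 21, 7, 2, 8, 9] cursor@21
After 7 (insert_before(38)): list=[33, 38, 21, 7, 2, 8, 9] cursor@21
After 8 (insert_before(54)): list=[33, 38, 54, 21, 7, 2, 8, 9] cursor@21
After 9 (next): list=[33, 38, 54, 21, 7, 2, 8, 9] cursor@7
After 10 (insert_before(92)): list=[33, 38, 54, 21, 92, 7, 2, 8, 9] cursor@7

Answer: 7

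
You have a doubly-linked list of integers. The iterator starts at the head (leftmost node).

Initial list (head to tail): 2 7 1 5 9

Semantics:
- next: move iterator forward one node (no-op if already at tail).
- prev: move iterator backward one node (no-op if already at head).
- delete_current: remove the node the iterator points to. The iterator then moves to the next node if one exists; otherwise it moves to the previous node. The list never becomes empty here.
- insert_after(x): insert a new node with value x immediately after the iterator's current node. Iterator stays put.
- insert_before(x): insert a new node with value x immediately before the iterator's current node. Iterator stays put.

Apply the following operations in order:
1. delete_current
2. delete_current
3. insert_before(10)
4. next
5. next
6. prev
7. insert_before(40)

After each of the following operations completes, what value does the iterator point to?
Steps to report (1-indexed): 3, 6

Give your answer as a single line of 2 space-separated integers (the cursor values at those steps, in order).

Answer: 1 5

Derivation:
After 1 (delete_current): list=[7, 1, 5, 9] cursor@7
After 2 (delete_current): list=[1, 5, 9] cursor@1
After 3 (insert_before(10)): list=[10, 1, 5, 9] cursor@1
After 4 (next): list=[10, 1, 5, 9] cursor@5
After 5 (next): list=[10, 1, 5, 9] cursor@9
After 6 (prev): list=[10, 1, 5, 9] cursor@5
After 7 (insert_before(40)): list=[10, 1, 40, 5, 9] cursor@5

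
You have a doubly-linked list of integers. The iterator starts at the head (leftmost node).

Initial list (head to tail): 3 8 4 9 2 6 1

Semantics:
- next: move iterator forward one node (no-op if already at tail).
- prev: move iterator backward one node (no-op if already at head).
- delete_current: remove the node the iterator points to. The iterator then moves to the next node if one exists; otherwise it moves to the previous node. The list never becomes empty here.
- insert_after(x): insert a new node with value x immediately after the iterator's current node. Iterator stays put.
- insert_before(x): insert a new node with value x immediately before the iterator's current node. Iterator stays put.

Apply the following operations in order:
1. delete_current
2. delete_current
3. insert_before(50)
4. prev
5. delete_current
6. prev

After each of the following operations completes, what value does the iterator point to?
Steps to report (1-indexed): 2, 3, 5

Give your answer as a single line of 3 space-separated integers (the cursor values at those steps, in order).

Answer: 4 4 4

Derivation:
After 1 (delete_current): list=[8, 4, 9, 2, 6, 1] cursor@8
After 2 (delete_current): list=[4, 9, 2, 6, 1] cursor@4
After 3 (insert_before(50)): list=[50, 4, 9, 2, 6, 1] cursor@4
After 4 (prev): list=[50, 4, 9, 2, 6, 1] cursor@50
After 5 (delete_current): list=[4, 9, 2, 6, 1] cursor@4
After 6 (prev): list=[4, 9, 2, 6, 1] cursor@4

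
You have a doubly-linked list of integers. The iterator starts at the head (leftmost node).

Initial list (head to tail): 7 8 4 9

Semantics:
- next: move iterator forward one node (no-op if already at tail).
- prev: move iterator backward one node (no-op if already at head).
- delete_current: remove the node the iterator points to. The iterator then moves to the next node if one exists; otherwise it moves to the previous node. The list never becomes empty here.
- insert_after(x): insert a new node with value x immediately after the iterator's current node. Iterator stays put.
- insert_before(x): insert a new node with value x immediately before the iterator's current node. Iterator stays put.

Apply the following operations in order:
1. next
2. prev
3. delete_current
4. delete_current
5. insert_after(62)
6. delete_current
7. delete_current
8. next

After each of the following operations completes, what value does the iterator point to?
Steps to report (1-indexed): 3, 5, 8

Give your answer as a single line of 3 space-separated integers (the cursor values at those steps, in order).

After 1 (next): list=[7, 8, 4, 9] cursor@8
After 2 (prev): list=[7, 8, 4, 9] cursor@7
After 3 (delete_current): list=[8, 4, 9] cursor@8
After 4 (delete_current): list=[4, 9] cursor@4
After 5 (insert_after(62)): list=[4, 62, 9] cursor@4
After 6 (delete_current): list=[62, 9] cursor@62
After 7 (delete_current): list=[9] cursor@9
After 8 (next): list=[9] cursor@9

Answer: 8 4 9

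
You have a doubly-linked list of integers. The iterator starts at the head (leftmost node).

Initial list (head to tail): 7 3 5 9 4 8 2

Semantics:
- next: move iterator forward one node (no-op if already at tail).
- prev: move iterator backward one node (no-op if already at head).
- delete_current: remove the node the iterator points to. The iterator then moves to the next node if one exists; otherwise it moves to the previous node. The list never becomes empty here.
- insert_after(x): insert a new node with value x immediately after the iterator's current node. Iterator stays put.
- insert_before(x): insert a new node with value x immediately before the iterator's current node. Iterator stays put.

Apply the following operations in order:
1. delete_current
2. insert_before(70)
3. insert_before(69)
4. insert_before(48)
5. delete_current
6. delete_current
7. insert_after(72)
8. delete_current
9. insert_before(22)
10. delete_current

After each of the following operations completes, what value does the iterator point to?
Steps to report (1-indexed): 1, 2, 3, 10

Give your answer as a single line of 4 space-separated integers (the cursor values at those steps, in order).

Answer: 3 3 3 4

Derivation:
After 1 (delete_current): list=[3, 5, 9, 4, 8, 2] cursor@3
After 2 (insert_before(70)): list=[70, 3, 5, 9, 4, 8, 2] cursor@3
After 3 (insert_before(69)): list=[70, 69, 3, 5, 9, 4, 8, 2] cursor@3
After 4 (insert_before(48)): list=[70, 69, 48, 3, 5, 9, 4, 8, 2] cursor@3
After 5 (delete_current): list=[70, 69, 48, 5, 9, 4, 8, 2] cursor@5
After 6 (delete_current): list=[70, 69, 48, 9, 4, 8, 2] cursor@9
After 7 (insert_after(72)): list=[70, 69, 48, 9, 72, 4, 8, 2] cursor@9
After 8 (delete_current): list=[70, 69, 48, 72, 4, 8, 2] cursor@72
After 9 (insert_before(22)): list=[70, 69, 48, 22, 72, 4, 8, 2] cursor@72
After 10 (delete_current): list=[70, 69, 48, 22, 4, 8, 2] cursor@4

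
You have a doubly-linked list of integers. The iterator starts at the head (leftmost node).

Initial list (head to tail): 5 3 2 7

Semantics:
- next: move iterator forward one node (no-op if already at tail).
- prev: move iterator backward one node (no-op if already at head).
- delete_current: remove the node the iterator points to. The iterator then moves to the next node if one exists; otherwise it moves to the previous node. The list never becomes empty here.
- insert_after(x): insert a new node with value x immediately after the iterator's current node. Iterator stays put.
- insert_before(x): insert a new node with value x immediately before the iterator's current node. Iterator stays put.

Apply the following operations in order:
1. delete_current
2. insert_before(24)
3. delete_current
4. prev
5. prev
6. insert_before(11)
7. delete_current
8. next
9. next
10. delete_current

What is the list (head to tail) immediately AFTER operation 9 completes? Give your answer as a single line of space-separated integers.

After 1 (delete_current): list=[3, 2, 7] cursor@3
After 2 (insert_before(24)): list=[24, 3, 2, 7] cursor@3
After 3 (delete_current): list=[24, 2, 7] cursor@2
After 4 (prev): list=[24, 2, 7] cursor@24
After 5 (prev): list=[24, 2, 7] cursor@24
After 6 (insert_before(11)): list=[11, 24, 2, 7] cursor@24
After 7 (delete_current): list=[11, 2, 7] cursor@2
After 8 (next): list=[11, 2, 7] cursor@7
After 9 (next): list=[11, 2, 7] cursor@7

Answer: 11 2 7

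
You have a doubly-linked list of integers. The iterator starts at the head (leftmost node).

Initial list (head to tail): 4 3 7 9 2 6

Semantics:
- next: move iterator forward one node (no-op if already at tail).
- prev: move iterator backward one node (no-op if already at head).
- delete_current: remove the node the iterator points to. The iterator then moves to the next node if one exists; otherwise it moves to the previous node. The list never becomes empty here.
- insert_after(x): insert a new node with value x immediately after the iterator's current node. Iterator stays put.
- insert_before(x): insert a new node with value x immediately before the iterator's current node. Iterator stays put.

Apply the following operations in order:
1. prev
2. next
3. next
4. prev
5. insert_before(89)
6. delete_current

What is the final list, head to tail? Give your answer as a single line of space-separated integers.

Answer: 4 89 7 9 2 6

Derivation:
After 1 (prev): list=[4, 3, 7, 9, 2, 6] cursor@4
After 2 (next): list=[4, 3, 7, 9, 2, 6] cursor@3
After 3 (next): list=[4, 3, 7, 9, 2, 6] cursor@7
After 4 (prev): list=[4, 3, 7, 9, 2, 6] cursor@3
After 5 (insert_before(89)): list=[4, 89, 3, 7, 9, 2, 6] cursor@3
After 6 (delete_current): list=[4, 89, 7, 9, 2, 6] cursor@7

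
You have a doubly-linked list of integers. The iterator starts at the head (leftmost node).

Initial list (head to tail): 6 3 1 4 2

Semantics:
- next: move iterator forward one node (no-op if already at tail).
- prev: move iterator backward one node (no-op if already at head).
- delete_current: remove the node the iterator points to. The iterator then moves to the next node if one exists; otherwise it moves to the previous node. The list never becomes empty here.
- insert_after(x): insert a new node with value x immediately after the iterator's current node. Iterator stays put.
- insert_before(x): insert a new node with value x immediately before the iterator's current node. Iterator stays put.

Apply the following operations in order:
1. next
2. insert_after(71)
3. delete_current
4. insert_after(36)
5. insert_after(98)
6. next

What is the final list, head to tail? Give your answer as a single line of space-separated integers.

After 1 (next): list=[6, 3, 1, 4, 2] cursor@3
After 2 (insert_after(71)): list=[6, 3, 71, 1, 4, 2] cursor@3
After 3 (delete_current): list=[6, 71, 1, 4, 2] cursor@71
After 4 (insert_after(36)): list=[6, 71, 36, 1, 4, 2] cursor@71
After 5 (insert_after(98)): list=[6, 71, 98, 36, 1, 4, 2] cursor@71
After 6 (next): list=[6, 71, 98, 36, 1, 4, 2] cursor@98

Answer: 6 71 98 36 1 4 2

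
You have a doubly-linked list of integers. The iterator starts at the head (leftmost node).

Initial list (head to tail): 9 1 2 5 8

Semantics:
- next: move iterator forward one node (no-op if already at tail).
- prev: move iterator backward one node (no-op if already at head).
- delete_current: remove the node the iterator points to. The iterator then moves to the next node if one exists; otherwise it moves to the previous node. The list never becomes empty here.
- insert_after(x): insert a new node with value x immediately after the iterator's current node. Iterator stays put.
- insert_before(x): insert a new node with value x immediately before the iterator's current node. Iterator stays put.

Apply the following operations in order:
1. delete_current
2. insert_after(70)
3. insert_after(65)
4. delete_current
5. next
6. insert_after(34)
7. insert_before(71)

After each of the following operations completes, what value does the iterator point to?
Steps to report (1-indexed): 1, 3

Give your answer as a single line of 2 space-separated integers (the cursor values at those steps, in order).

After 1 (delete_current): list=[1, 2, 5, 8] cursor@1
After 2 (insert_after(70)): list=[1, 70, 2, 5, 8] cursor@1
After 3 (insert_after(65)): list=[1, 65, 70, 2, 5, 8] cursor@1
After 4 (delete_current): list=[65, 70, 2, 5, 8] cursor@65
After 5 (next): list=[65, 70, 2, 5, 8] cursor@70
After 6 (insert_after(34)): list=[65, 70, 34, 2, 5, 8] cursor@70
After 7 (insert_before(71)): list=[65, 71, 70, 34, 2, 5, 8] cursor@70

Answer: 1 1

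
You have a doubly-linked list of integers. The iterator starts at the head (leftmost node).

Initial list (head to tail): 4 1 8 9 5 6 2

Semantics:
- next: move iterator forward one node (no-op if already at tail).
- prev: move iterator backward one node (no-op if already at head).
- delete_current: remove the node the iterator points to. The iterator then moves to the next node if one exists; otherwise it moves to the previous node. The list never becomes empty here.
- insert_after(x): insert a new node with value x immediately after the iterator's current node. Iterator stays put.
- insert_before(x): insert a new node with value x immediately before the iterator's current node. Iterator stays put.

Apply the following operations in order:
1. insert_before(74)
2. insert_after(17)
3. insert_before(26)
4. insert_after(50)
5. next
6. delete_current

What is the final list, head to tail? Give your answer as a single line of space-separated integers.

Answer: 74 26 4 17 1 8 9 5 6 2

Derivation:
After 1 (insert_before(74)): list=[74, 4, 1, 8, 9, 5, 6, 2] cursor@4
After 2 (insert_after(17)): list=[74, 4, 17, 1, 8, 9, 5, 6, 2] cursor@4
After 3 (insert_before(26)): list=[74, 26, 4, 17, 1, 8, 9, 5, 6, 2] cursor@4
After 4 (insert_after(50)): list=[74, 26, 4, 50, 17, 1, 8, 9, 5, 6, 2] cursor@4
After 5 (next): list=[74, 26, 4, 50, 17, 1, 8, 9, 5, 6, 2] cursor@50
After 6 (delete_current): list=[74, 26, 4, 17, 1, 8, 9, 5, 6, 2] cursor@17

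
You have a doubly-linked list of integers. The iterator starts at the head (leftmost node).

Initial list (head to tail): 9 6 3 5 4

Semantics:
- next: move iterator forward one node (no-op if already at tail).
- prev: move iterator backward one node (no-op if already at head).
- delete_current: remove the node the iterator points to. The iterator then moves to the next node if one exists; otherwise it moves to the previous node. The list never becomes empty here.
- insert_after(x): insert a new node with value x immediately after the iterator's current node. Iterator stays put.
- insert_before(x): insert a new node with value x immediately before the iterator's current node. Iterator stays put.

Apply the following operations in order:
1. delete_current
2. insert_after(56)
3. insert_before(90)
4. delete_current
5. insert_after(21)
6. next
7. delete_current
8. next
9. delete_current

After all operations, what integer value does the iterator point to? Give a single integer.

Answer: 4

Derivation:
After 1 (delete_current): list=[6, 3, 5, 4] cursor@6
After 2 (insert_after(56)): list=[6, 56, 3, 5, 4] cursor@6
After 3 (insert_before(90)): list=[90, 6, 56, 3, 5, 4] cursor@6
After 4 (delete_current): list=[90, 56, 3, 5, 4] cursor@56
After 5 (insert_after(21)): list=[90, 56, 21, 3, 5, 4] cursor@56
After 6 (next): list=[90, 56, 21, 3, 5, 4] cursor@21
After 7 (delete_current): list=[90, 56, 3, 5, 4] cursor@3
After 8 (next): list=[90, 56, 3, 5, 4] cursor@5
After 9 (delete_current): list=[90, 56, 3, 4] cursor@4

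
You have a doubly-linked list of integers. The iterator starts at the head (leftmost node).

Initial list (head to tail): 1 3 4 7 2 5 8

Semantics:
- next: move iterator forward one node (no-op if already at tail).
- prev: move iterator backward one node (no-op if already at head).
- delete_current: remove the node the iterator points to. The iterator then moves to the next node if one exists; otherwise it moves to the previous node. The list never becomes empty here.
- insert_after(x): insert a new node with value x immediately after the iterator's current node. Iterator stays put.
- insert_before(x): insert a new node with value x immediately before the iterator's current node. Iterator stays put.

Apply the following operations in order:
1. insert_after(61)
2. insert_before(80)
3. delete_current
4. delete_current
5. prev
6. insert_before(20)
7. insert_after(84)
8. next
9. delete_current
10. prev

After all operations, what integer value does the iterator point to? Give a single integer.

After 1 (insert_after(61)): list=[1, 61, 3, 4, 7, 2, 5, 8] cursor@1
After 2 (insert_before(80)): list=[80, 1, 61, 3, 4, 7, 2, 5, 8] cursor@1
After 3 (delete_current): list=[80, 61, 3, 4, 7, 2, 5, 8] cursor@61
After 4 (delete_current): list=[80, 3, 4, 7, 2, 5, 8] cursor@3
After 5 (prev): list=[80, 3, 4, 7, 2, 5, 8] cursor@80
After 6 (insert_before(20)): list=[20, 80, 3, 4, 7, 2, 5, 8] cursor@80
After 7 (insert_after(84)): list=[20, 80, 84, 3, 4, 7, 2, 5, 8] cursor@80
After 8 (next): list=[20, 80, 84, 3, 4, 7, 2, 5, 8] cursor@84
After 9 (delete_current): list=[20, 80, 3, 4, 7, 2, 5, 8] cursor@3
After 10 (prev): list=[20, 80, 3, 4, 7, 2, 5, 8] cursor@80

Answer: 80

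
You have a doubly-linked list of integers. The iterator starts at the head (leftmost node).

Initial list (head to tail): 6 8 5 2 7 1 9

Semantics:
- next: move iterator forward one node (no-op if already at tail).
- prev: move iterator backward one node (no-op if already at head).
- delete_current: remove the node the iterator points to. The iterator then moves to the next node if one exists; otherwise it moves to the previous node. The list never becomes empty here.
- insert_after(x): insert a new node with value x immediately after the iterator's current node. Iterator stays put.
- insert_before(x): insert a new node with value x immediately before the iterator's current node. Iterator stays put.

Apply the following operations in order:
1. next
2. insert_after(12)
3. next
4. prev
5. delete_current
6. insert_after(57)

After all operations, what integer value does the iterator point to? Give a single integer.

Answer: 12

Derivation:
After 1 (next): list=[6, 8, 5, 2, 7, 1, 9] cursor@8
After 2 (insert_after(12)): list=[6, 8, 12, 5, 2, 7, 1, 9] cursor@8
After 3 (next): list=[6, 8, 12, 5, 2, 7, 1, 9] cursor@12
After 4 (prev): list=[6, 8, 12, 5, 2, 7, 1, 9] cursor@8
After 5 (delete_current): list=[6, 12, 5, 2, 7, 1, 9] cursor@12
After 6 (insert_after(57)): list=[6, 12, 57, 5, 2, 7, 1, 9] cursor@12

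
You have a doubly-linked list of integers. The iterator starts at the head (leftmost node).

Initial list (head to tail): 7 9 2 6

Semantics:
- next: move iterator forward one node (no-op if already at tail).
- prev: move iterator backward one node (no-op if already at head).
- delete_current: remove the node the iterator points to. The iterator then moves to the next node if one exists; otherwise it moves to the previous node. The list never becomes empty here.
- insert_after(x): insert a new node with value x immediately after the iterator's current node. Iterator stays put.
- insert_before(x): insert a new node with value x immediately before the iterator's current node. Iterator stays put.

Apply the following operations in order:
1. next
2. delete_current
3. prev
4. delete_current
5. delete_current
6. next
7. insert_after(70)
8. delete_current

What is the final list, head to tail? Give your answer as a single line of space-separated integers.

After 1 (next): list=[7, 9, 2, 6] cursor@9
After 2 (delete_current): list=[7, 2, 6] cursor@2
After 3 (prev): list=[7, 2, 6] cursor@7
After 4 (delete_current): list=[2, 6] cursor@2
After 5 (delete_current): list=[6] cursor@6
After 6 (next): list=[6] cursor@6
After 7 (insert_after(70)): list=[6, 70] cursor@6
After 8 (delete_current): list=[70] cursor@70

Answer: 70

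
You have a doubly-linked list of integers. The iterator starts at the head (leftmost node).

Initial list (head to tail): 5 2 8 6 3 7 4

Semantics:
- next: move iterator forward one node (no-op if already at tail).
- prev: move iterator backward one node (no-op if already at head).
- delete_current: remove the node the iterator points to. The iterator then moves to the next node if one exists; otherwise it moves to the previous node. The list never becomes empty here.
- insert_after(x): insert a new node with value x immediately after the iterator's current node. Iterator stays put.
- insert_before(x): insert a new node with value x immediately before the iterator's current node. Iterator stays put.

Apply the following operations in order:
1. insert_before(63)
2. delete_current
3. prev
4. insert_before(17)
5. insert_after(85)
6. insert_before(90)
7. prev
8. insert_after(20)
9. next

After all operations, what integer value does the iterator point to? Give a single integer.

Answer: 20

Derivation:
After 1 (insert_before(63)): list=[63, 5, 2, 8, 6, 3, 7, 4] cursor@5
After 2 (delete_current): list=[63, 2, 8, 6, 3, 7, 4] cursor@2
After 3 (prev): list=[63, 2, 8, 6, 3, 7, 4] cursor@63
After 4 (insert_before(17)): list=[17, 63, 2, 8, 6, 3, 7, 4] cursor@63
After 5 (insert_after(85)): list=[17, 63, 85, 2, 8, 6, 3, 7, 4] cursor@63
After 6 (insert_before(90)): list=[17, 90, 63, 85, 2, 8, 6, 3, 7, 4] cursor@63
After 7 (prev): list=[17, 90, 63, 85, 2, 8, 6, 3, 7, 4] cursor@90
After 8 (insert_after(20)): list=[17, 90, 20, 63, 85, 2, 8, 6, 3, 7, 4] cursor@90
After 9 (next): list=[17, 90, 20, 63, 85, 2, 8, 6, 3, 7, 4] cursor@20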